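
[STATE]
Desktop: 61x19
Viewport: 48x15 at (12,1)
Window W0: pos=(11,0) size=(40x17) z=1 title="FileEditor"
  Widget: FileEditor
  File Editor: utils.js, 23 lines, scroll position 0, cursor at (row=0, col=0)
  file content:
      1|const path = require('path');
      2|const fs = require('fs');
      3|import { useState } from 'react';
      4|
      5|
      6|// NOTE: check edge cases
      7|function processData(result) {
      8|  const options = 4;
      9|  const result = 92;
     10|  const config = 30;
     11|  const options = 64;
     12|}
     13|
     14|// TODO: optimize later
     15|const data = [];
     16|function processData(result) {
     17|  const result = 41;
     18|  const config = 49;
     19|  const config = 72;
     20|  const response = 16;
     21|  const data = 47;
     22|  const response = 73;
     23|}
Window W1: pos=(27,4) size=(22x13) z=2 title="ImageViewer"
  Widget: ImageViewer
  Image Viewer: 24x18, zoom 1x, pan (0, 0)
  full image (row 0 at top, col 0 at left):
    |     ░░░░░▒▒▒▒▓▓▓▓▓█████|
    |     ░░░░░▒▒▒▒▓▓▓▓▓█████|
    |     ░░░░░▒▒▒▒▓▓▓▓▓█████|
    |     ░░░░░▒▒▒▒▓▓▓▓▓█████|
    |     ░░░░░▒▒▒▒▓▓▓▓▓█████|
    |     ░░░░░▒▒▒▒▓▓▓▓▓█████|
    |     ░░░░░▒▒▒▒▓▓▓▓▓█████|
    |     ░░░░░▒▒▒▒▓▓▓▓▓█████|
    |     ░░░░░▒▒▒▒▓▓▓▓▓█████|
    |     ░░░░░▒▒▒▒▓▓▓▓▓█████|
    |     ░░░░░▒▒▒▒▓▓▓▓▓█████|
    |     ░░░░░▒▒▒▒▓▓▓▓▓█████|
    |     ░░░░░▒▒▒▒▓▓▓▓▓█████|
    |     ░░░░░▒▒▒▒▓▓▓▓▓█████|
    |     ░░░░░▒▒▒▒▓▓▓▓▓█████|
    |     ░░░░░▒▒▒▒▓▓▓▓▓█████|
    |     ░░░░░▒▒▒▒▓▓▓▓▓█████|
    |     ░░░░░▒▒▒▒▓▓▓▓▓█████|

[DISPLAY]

 FileEditor                           ┃         
──────────────────────────────────────┨         
█onst path = require('path');        ▲┃         
const fs = requ┏━━━━━━━━━━━━━━━━━━━━┓█┃         
import { useSta┃ ImageViewer        ┃░┃         
               ┠────────────────────┨░┃         
               ┃     ░░░░░▒▒▒▒▓▓▓▓▓█┃░┃         
// NOTE: check ┃     ░░░░░▒▒▒▒▓▓▓▓▓█┃░┃         
function proces┃     ░░░░░▒▒▒▒▓▓▓▓▓█┃░┃         
  const options┃     ░░░░░▒▒▒▒▓▓▓▓▓█┃░┃         
  const result ┃     ░░░░░▒▒▒▒▓▓▓▓▓█┃░┃         
  const config ┃     ░░░░░▒▒▒▒▓▓▓▓▓█┃░┃         
  const options┃     ░░░░░▒▒▒▒▓▓▓▓▓█┃░┃         
}              ┃     ░░░░░▒▒▒▒▓▓▓▓▓█┃░┃         
               ┃     ░░░░░▒▒▒▒▓▓▓▓▓█┃▼┃         


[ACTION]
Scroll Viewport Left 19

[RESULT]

           ┃ FileEditor                         
           ┠────────────────────────────────────
           ┃█onst path = require('path');       
           ┃const fs = requ┏━━━━━━━━━━━━━━━━━━━━
           ┃import { useSta┃ ImageViewer        
           ┃               ┠────────────────────
           ┃               ┃     ░░░░░▒▒▒▒▓▓▓▓▓█
           ┃// NOTE: check ┃     ░░░░░▒▒▒▒▓▓▓▓▓█
           ┃function proces┃     ░░░░░▒▒▒▒▓▓▓▓▓█
           ┃  const options┃     ░░░░░▒▒▒▒▓▓▓▓▓█
           ┃  const result ┃     ░░░░░▒▒▒▒▓▓▓▓▓█
           ┃  const config ┃     ░░░░░▒▒▒▒▓▓▓▓▓█
           ┃  const options┃     ░░░░░▒▒▒▒▓▓▓▓▓█
           ┃}              ┃     ░░░░░▒▒▒▒▓▓▓▓▓█
           ┃               ┃     ░░░░░▒▒▒▒▓▓▓▓▓█


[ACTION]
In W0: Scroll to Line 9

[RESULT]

           ┃ FileEditor                         
           ┠────────────────────────────────────
           ┃  const result = 92;                
           ┃  const config ┏━━━━━━━━━━━━━━━━━━━━
           ┃  const options┃ ImageViewer        
           ┃}              ┠────────────────────
           ┃               ┃     ░░░░░▒▒▒▒▓▓▓▓▓█
           ┃// TODO: optimi┃     ░░░░░▒▒▒▒▓▓▓▓▓█
           ┃const data = []┃     ░░░░░▒▒▒▒▓▓▓▓▓█
           ┃function proces┃     ░░░░░▒▒▒▒▓▓▓▓▓█
           ┃  const result ┃     ░░░░░▒▒▒▒▓▓▓▓▓█
           ┃  const config ┃     ░░░░░▒▒▒▒▓▓▓▓▓█
           ┃  const config ┃     ░░░░░▒▒▒▒▓▓▓▓▓█
           ┃  const respons┃     ░░░░░▒▒▒▒▓▓▓▓▓█
           ┃  const data = ┃     ░░░░░▒▒▒▒▓▓▓▓▓█


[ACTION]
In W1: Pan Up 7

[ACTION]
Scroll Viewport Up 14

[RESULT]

           ┏━━━━━━━━━━━━━━━━━━━━━━━━━━━━━━━━━━━━
           ┃ FileEditor                         
           ┠────────────────────────────────────
           ┃  const result = 92;                
           ┃  const config ┏━━━━━━━━━━━━━━━━━━━━
           ┃  const options┃ ImageViewer        
           ┃}              ┠────────────────────
           ┃               ┃     ░░░░░▒▒▒▒▓▓▓▓▓█
           ┃// TODO: optimi┃     ░░░░░▒▒▒▒▓▓▓▓▓█
           ┃const data = []┃     ░░░░░▒▒▒▒▓▓▓▓▓█
           ┃function proces┃     ░░░░░▒▒▒▒▓▓▓▓▓█
           ┃  const result ┃     ░░░░░▒▒▒▒▓▓▓▓▓█
           ┃  const config ┃     ░░░░░▒▒▒▒▓▓▓▓▓█
           ┃  const config ┃     ░░░░░▒▒▒▒▓▓▓▓▓█
           ┃  const respons┃     ░░░░░▒▒▒▒▓▓▓▓▓█


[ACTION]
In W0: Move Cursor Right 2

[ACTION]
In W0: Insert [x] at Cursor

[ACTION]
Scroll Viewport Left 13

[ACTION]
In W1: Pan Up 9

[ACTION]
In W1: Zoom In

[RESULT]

           ┏━━━━━━━━━━━━━━━━━━━━━━━━━━━━━━━━━━━━
           ┃ FileEditor                         
           ┠────────────────────────────────────
           ┃  const result = 92;                
           ┃  const config ┏━━━━━━━━━━━━━━━━━━━━
           ┃  const options┃ ImageViewer        
           ┃}              ┠────────────────────
           ┃               ┃          ░░░░░░░░░░
           ┃// TODO: optimi┃          ░░░░░░░░░░
           ┃const data = []┃          ░░░░░░░░░░
           ┃function proces┃          ░░░░░░░░░░
           ┃  const result ┃          ░░░░░░░░░░
           ┃  const config ┃          ░░░░░░░░░░
           ┃  const config ┃          ░░░░░░░░░░
           ┃  const respons┃          ░░░░░░░░░░


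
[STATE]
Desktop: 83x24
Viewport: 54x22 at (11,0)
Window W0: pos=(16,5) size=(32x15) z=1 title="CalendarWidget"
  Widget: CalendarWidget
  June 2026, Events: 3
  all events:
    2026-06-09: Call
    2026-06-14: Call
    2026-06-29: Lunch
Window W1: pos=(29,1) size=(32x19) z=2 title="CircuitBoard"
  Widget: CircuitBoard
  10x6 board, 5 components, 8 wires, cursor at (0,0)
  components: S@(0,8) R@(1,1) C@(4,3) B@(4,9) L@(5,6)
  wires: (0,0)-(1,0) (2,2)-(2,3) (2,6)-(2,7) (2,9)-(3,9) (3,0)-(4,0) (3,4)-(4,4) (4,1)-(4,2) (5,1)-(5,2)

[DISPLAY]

                                                      
                  ┏━━━━━━━━━━━━━━━━━━━━━━━━━━━━━━┓    
                  ┃ CircuitBoard                 ┃    
                  ┠──────────────────────────────┨    
                  ┃   0 1 2 3 4 5 6 7 8 9        ┃    
     ┏━━━━━━━━━━━━┃0  [.]                        ┃    
     ┃ CalendarWid┃    │                         ┃    
     ┠────────────┃1   ·   R                     ┃    
     ┃          Ju┃                              ┃    
     ┃Mo Tu We Th ┃2           · ─ ·           · ┃    
     ┃ 1  2  3  4 ┃                              ┃    
     ┃ 8  9* 10 11┃3   ·               ·         ┃    
     ┃15 16 17 18 ┃    │               │         ┃    
     ┃22 23 24 25 ┃4   ·   · ─ ·   C   ·         ┃    
     ┃29* 30      ┃                              ┃    
     ┃            ┃5       · ─ ·               L ┃    
     ┃            ┃Cursor: (0,0)                 ┃    
     ┃            ┃                              ┃    
     ┃            ┃                              ┃    
     ┗━━━━━━━━━━━━┗━━━━━━━━━━━━━━━━━━━━━━━━━━━━━━┛    
                                                      
                                                      


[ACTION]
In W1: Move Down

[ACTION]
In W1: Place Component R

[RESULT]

                                                      
                  ┏━━━━━━━━━━━━━━━━━━━━━━━━━━━━━━┓    
                  ┃ CircuitBoard                 ┃    
                  ┠──────────────────────────────┨    
                  ┃   0 1 2 3 4 5 6 7 8 9        ┃    
     ┏━━━━━━━━━━━━┃0   ·                         ┃    
     ┃ CalendarWid┃    │                         ┃    
     ┠────────────┃1  [R]  R                     ┃    
     ┃          Ju┃                              ┃    
     ┃Mo Tu We Th ┃2           · ─ ·           · ┃    
     ┃ 1  2  3  4 ┃                              ┃    
     ┃ 8  9* 10 11┃3   ·               ·         ┃    
     ┃15 16 17 18 ┃    │               │         ┃    
     ┃22 23 24 25 ┃4   ·   · ─ ·   C   ·         ┃    
     ┃29* 30      ┃                              ┃    
     ┃            ┃5       · ─ ·               L ┃    
     ┃            ┃Cursor: (1,0)                 ┃    
     ┃            ┃                              ┃    
     ┃            ┃                              ┃    
     ┗━━━━━━━━━━━━┗━━━━━━━━━━━━━━━━━━━━━━━━━━━━━━┛    
                                                      
                                                      


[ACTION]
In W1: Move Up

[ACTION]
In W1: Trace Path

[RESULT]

                                                      
                  ┏━━━━━━━━━━━━━━━━━━━━━━━━━━━━━━┓    
                  ┃ CircuitBoard                 ┃    
                  ┠──────────────────────────────┨    
                  ┃   0 1 2 3 4 5 6 7 8 9        ┃    
     ┏━━━━━━━━━━━━┃0  [.]                        ┃    
     ┃ CalendarWid┃    │                         ┃    
     ┠────────────┃1   R   R                     ┃    
     ┃          Ju┃                              ┃    
     ┃Mo Tu We Th ┃2           · ─ ·           · ┃    
     ┃ 1  2  3  4 ┃                              ┃    
     ┃ 8  9* 10 11┃3   ·               ·         ┃    
     ┃15 16 17 18 ┃    │               │         ┃    
     ┃22 23 24 25 ┃4   ·   · ─ ·   C   ·         ┃    
     ┃29* 30      ┃                              ┃    
     ┃            ┃5       · ─ ·               L ┃    
     ┃            ┃Cursor: (0,0)  Trace: R (1 nod┃    
     ┃            ┃                              ┃    
     ┃            ┃                              ┃    
     ┗━━━━━━━━━━━━┗━━━━━━━━━━━━━━━━━━━━━━━━━━━━━━┛    
                                                      
                                                      


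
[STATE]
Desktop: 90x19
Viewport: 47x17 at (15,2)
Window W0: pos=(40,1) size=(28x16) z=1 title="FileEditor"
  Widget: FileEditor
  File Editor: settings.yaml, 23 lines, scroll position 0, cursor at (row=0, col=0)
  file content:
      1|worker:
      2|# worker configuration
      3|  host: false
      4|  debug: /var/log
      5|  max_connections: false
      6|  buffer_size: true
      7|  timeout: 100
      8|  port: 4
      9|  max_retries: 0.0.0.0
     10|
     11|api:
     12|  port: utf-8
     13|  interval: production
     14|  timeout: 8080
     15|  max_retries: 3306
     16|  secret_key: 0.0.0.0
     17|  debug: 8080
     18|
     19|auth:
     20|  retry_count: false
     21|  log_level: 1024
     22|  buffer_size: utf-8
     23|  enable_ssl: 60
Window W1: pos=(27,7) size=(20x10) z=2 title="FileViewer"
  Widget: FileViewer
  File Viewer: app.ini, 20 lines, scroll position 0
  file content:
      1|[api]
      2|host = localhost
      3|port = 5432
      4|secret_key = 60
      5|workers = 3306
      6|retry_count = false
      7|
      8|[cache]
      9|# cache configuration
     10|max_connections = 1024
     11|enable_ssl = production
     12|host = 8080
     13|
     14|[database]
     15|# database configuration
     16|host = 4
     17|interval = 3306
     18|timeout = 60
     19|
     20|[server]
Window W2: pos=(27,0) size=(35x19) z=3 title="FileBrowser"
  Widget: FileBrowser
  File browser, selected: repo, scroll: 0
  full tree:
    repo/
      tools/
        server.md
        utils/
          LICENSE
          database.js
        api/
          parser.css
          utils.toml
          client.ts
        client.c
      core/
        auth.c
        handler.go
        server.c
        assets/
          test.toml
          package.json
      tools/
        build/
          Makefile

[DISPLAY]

            ┠─────────────────────────────────┨
            ┃> [-] repo/                      ┃
            ┃    [+] tools/                   ┃
            ┃    [+] core/                    ┃
            ┃    [+] tools/                   ┃
            ┃                                 ┃
            ┃                                 ┃
            ┃                                 ┃
            ┃                                 ┃
            ┃                                 ┃
            ┃                                 ┃
            ┃                                 ┃
            ┃                                 ┃
            ┃                                 ┃
            ┃                                 ┃
            ┃                                 ┃
            ┗━━━━━━━━━━━━━━━━━━━━━━━━━━━━━━━━━┛


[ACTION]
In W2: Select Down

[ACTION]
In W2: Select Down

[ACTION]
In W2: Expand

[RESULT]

            ┠─────────────────────────────────┨
            ┃  [-] repo/                      ┃
            ┃    [+] tools/                   ┃
            ┃  > [-] core/                    ┃
            ┃      auth.c                     ┃
            ┃      handler.go                 ┃
            ┃      server.c                   ┃
            ┃      [+] assets/                ┃
            ┃    [+] tools/                   ┃
            ┃                                 ┃
            ┃                                 ┃
            ┃                                 ┃
            ┃                                 ┃
            ┃                                 ┃
            ┃                                 ┃
            ┃                                 ┃
            ┗━━━━━━━━━━━━━━━━━━━━━━━━━━━━━━━━━┛


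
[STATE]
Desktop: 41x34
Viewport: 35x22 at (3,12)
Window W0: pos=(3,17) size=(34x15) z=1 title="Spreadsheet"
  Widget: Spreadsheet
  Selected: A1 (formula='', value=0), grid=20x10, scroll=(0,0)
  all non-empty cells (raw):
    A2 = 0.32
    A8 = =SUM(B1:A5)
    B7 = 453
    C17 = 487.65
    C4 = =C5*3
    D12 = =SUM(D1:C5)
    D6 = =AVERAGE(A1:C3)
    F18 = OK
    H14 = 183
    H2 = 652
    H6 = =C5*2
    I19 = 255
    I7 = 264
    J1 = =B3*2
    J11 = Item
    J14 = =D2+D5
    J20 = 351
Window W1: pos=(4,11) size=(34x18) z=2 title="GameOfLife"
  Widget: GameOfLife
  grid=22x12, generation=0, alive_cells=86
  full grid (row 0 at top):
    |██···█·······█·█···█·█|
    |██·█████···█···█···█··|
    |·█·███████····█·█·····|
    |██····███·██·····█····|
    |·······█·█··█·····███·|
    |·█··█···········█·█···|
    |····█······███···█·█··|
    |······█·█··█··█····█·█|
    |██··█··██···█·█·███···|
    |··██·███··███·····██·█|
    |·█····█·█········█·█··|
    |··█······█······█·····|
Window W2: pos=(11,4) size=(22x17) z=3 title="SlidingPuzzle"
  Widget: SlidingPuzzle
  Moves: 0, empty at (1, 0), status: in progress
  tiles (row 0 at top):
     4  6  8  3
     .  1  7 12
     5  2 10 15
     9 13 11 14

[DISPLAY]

 ┃ GameO┃│  5 │  2 │ 10 │ 15 ┃    ┃
 ┠──────┃├────┼────┼────┼────┃────┨
 ┃Gen: 0┃│  9 │ 13 │ 11 │ 14 ┃    ┃
 ┃██···█┃└────┴────┴────┴────┃    ┃
 ┃██·███┃Moves: 0            ┃    ┃
┏┃·█·███┃                    ┃    ┃
┃┃██····┃                    ┃    ┃
┠┃······┃                    ┃    ┃
┃┃·█··█·┗━━━━━━━━━━━━━━━━━━━━┛    ┃
┃┃····█······███···█·█··          ┃
┃┃······█·█··█··█····█·█          ┃
┃┃██··█··██···█·█·███···          ┃
┃┃··██·███··███·····██·█          ┃
┃┃·█····█·█········█·█··          ┃
┃┃··█······█······█·····          ┃
┃┃                                ┃
┃┗━━━━━━━━━━━━━━━━━━━━━━━━━━━━━━━━┛
┃  7        0     453       0    ┃ 
┃  8     0.32       0       0    ┃ 
┗━━━━━━━━━━━━━━━━━━━━━━━━━━━━━━━━┛ 
                                   
                                   


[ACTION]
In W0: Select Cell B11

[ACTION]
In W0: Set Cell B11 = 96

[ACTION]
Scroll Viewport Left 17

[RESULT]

    ┃ GameO┃│  5 │  2 │ 10 │ 15 ┃  
    ┠──────┃├────┼────┼────┼────┃──
    ┃Gen: 0┃│  9 │ 13 │ 11 │ 14 ┃  
    ┃██···█┃└────┴────┴────┴────┃  
    ┃██·███┃Moves: 0            ┃  
   ┏┃·█·███┃                    ┃  
   ┃┃██····┃                    ┃  
   ┠┃······┃                    ┃  
   ┃┃·█··█·┗━━━━━━━━━━━━━━━━━━━━┛  
   ┃┃····█······███···█·█··        
   ┃┃······█·█··█··█····█·█        
   ┃┃██··█··██···█·█·███···        
   ┃┃··██·███··███·····██·█        
   ┃┃·█····█·█········█·█··        
   ┃┃··█······█······█·····        
   ┃┃                              
   ┃┗━━━━━━━━━━━━━━━━━━━━━━━━━━━━━━
   ┃  7        0     453       0   
   ┃  8     0.32       0       0   
   ┗━━━━━━━━━━━━━━━━━━━━━━━━━━━━━━━
                                   
                                   


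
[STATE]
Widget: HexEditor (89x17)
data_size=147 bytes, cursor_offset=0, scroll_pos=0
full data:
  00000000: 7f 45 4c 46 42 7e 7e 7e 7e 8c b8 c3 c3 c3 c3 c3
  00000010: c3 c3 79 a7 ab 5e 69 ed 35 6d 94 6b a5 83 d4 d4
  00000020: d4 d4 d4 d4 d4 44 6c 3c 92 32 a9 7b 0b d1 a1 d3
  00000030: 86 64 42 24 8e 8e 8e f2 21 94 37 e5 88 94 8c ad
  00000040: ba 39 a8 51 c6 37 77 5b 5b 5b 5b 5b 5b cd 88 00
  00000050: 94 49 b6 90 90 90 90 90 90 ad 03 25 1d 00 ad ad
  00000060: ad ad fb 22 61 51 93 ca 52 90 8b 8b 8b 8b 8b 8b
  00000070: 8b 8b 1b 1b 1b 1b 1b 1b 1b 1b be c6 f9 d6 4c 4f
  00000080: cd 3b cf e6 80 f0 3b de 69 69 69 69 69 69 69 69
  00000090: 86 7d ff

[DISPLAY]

00000000  7F 45 4c 46 42 7e 7e 7e  7e 8c b8 c3 c3 c3 c3 c3  |.ELFB~~~~.......|           
00000010  c3 c3 79 a7 ab 5e 69 ed  35 6d 94 6b a5 83 d4 d4  |..y..^i.5m.k....|           
00000020  d4 d4 d4 d4 d4 44 6c 3c  92 32 a9 7b 0b d1 a1 d3  |.....Dl<.2.{....|           
00000030  86 64 42 24 8e 8e 8e f2  21 94 37 e5 88 94 8c ad  |.dB$....!.7.....|           
00000040  ba 39 a8 51 c6 37 77 5b  5b 5b 5b 5b 5b cd 88 00  |.9.Q.7w[[[[[[...|           
00000050  94 49 b6 90 90 90 90 90  90 ad 03 25 1d 00 ad ad  |.I.........%....|           
00000060  ad ad fb 22 61 51 93 ca  52 90 8b 8b 8b 8b 8b 8b  |..."aQ..R.......|           
00000070  8b 8b 1b 1b 1b 1b 1b 1b  1b 1b be c6 f9 d6 4c 4f  |..............LO|           
00000080  cd 3b cf e6 80 f0 3b de  69 69 69 69 69 69 69 69  |.;....;.iiiiiiii|           
00000090  86 7d ff                                          |.}.             |           
                                                                                         
                                                                                         
                                                                                         
                                                                                         
                                                                                         
                                                                                         
                                                                                         


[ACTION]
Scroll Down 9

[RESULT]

00000090  86 7d ff                                          |.}.             |           
                                                                                         
                                                                                         
                                                                                         
                                                                                         
                                                                                         
                                                                                         
                                                                                         
                                                                                         
                                                                                         
                                                                                         
                                                                                         
                                                                                         
                                                                                         
                                                                                         
                                                                                         
                                                                                         


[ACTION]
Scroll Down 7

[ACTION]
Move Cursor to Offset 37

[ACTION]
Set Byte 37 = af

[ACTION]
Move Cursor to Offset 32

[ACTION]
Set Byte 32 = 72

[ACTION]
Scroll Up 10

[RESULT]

00000000  7f 45 4c 46 42 7e 7e 7e  7e 8c b8 c3 c3 c3 c3 c3  |.ELFB~~~~.......|           
00000010  c3 c3 79 a7 ab 5e 69 ed  35 6d 94 6b a5 83 d4 d4  |..y..^i.5m.k....|           
00000020  72 d4 d4 d4 d4 af 6c 3c  92 32 a9 7b 0b d1 a1 d3  |r.....l<.2.{....|           
00000030  86 64 42 24 8e 8e 8e f2  21 94 37 e5 88 94 8c ad  |.dB$....!.7.....|           
00000040  ba 39 a8 51 c6 37 77 5b  5b 5b 5b 5b 5b cd 88 00  |.9.Q.7w[[[[[[...|           
00000050  94 49 b6 90 90 90 90 90  90 ad 03 25 1d 00 ad ad  |.I.........%....|           
00000060  ad ad fb 22 61 51 93 ca  52 90 8b 8b 8b 8b 8b 8b  |..."aQ..R.......|           
00000070  8b 8b 1b 1b 1b 1b 1b 1b  1b 1b be c6 f9 d6 4c 4f  |..............LO|           
00000080  cd 3b cf e6 80 f0 3b de  69 69 69 69 69 69 69 69  |.;....;.iiiiiiii|           
00000090  86 7d ff                                          |.}.             |           
                                                                                         
                                                                                         
                                                                                         
                                                                                         
                                                                                         
                                                                                         
                                                                                         


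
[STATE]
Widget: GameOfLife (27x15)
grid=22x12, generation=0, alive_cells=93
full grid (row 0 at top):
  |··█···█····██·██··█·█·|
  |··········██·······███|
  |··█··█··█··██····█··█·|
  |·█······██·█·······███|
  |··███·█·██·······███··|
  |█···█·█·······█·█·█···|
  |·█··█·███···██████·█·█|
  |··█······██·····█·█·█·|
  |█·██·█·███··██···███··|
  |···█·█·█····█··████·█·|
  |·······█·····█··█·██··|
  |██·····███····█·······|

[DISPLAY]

Gen: 0                     
··█···█····██·██··█·█·     
··········██·······███     
··█··█··█··██····█··█·     
·█······██·█·······███     
··███·█·██·······███··     
█···█·█·······█·█·█···     
·█··█·███···██████·█·█     
··█······██·····█·█·█·     
█·██·█·███··██···███··     
···█·█·█····█··████·█·     
·······█·····█··█·██··     
██·····███····█·······     
                           
                           


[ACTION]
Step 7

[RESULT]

Gen: 7                     
········██·█······█···     
········█··██···██··█·     
············█·█··█··█·     
·······█··█·██·█···█·█     
██···█···█······█·████     
██··█····█···██··██·██     
····█···█····█·····█··     
······█·██··█·········     
·····██······█········     
······█···············     
·····█··█·············     
·····██·█·············     
                           
                           


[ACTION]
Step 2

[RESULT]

Gen: 9                     
········█····█··██····     
········█····███······     
·········█···········█     
·········████······█·█     
██······█·█···········     
██··███···██····█████·     
····██············███·     
········██··█·█····█··     
·····█··█·············     
·······█··············     
·····█················     
·····██···············     
                           
                           


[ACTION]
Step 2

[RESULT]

Gen: 11                    
·············█··█·····     
········███·····█·····     
·······█···█··········     
········████··········     
██···█···█··█·········     
██··█·█··█··█·········     
···██·██···█······█·█·     
····███············█··     
·····███·█·········█··     
······███·············     
·····█················     
·····██···············     
                           
                           


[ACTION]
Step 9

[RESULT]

Gen: 20                    
······················     
·····█················     
····█·██····█·········     
···█···█··███·█·······     
···█···██·██··███··█··     
·······█······███·███·     
···█·██·········██·█·█     
···██···········███·██     
·················█·█·█     
··················███·     
·····██············█··     
·····██···············     
                           
                           


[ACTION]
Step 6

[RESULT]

Gen: 26                    
······················     
···········███········     
···········█·█····█···     
··········█··█···█·█··     
······█····██····███··     
····████·········██···     
····█··█··············     
····██················     
······················     
···················█··     
··················███·     
······················     
                           
                           


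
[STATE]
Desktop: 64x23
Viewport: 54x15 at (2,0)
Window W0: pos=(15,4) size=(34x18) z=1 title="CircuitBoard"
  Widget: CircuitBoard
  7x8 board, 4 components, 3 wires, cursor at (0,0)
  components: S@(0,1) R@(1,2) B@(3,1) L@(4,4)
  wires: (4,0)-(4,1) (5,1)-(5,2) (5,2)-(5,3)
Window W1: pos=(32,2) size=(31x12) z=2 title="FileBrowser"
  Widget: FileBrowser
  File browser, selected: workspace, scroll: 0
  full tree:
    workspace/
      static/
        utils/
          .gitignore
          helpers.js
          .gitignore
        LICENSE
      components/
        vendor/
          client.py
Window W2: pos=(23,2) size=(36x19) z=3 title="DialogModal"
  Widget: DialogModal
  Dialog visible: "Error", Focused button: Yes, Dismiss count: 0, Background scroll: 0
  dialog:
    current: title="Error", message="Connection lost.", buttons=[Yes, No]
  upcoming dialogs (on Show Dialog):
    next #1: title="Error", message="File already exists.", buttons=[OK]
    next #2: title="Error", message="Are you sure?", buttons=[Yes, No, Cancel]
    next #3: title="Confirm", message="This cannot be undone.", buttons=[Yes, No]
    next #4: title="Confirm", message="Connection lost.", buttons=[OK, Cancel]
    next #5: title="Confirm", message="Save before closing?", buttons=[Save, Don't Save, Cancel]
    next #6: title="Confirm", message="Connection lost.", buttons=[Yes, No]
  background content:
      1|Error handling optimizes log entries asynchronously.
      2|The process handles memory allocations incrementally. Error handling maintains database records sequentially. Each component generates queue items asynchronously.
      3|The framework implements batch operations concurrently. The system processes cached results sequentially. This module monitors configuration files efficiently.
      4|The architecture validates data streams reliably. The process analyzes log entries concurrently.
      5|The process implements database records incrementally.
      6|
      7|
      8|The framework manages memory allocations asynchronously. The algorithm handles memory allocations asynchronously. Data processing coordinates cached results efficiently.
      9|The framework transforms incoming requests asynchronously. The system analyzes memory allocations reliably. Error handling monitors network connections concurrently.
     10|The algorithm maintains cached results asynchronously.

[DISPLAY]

                                                      
                                                      
                     ┏━━━━━━━━━━━━━━━━━━━━━━━━━━━━━━━━
                     ┃ DialogModal                    
             ┏━━━━━━━┠────────────────────────────────
             ┃ Circui┃Error handling optimizes log ent
             ┠───────┃The process handles memory alloc
             ┃   0 1 ┃The framework implements batch o
             ┃0  [.] ┃The architecture validates data 
             ┃       ┃The process implements database 
             ┃1      ┃       ┌──────────────────┐     
             ┃       ┃       │      Error       │     
             ┃2      ┃The fra│ Connection lost. │y all
             ┃       ┃The fra│    [Yes]  No     │comin
             ┃3      ┃The alg└──────────────────┘hed r


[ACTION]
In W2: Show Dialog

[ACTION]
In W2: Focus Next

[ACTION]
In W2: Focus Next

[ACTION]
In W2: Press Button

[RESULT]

                                                      
                                                      
                     ┏━━━━━━━━━━━━━━━━━━━━━━━━━━━━━━━━
                     ┃ DialogModal                    
             ┏━━━━━━━┠────────────────────────────────
             ┃ Circui┃Error handling optimizes log ent
             ┠───────┃The process handles memory alloc
             ┃   0 1 ┃The framework implements batch o
             ┃0  [.] ┃The architecture validates data 
             ┃       ┃The process implements database 
             ┃1      ┃                                
             ┃       ┃                                
             ┃2      ┃The framework manages memory all
             ┃       ┃The framework transforms incomin
             ┃3      ┃The algorithm maintains cached r


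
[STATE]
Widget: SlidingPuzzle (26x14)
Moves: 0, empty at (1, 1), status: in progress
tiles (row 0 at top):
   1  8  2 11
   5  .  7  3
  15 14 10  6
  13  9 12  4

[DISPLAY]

┌────┬────┬────┬────┐     
│  1 │  8 │  2 │ 11 │     
├────┼────┼────┼────┤     
│  5 │    │  7 │  3 │     
├────┼────┼────┼────┤     
│ 15 │ 14 │ 10 │  6 │     
├────┼────┼────┼────┤     
│ 13 │  9 │ 12 │  4 │     
└────┴────┴────┴────┘     
Moves: 0                  
                          
                          
                          
                          


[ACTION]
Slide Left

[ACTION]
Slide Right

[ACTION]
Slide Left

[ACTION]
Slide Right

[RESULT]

┌────┬────┬────┬────┐     
│  1 │  8 │  2 │ 11 │     
├────┼────┼────┼────┤     
│  5 │    │  7 │  3 │     
├────┼────┼────┼────┤     
│ 15 │ 14 │ 10 │  6 │     
├────┼────┼────┼────┤     
│ 13 │  9 │ 12 │  4 │     
└────┴────┴────┴────┘     
Moves: 4                  
                          
                          
                          
                          


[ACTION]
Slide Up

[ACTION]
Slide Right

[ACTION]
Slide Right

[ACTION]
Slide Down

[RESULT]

┌────┬────┬────┬────┐     
│  1 │  8 │  2 │ 11 │     
├────┼────┼────┼────┤     
│    │ 14 │  7 │  3 │     
├────┼────┼────┼────┤     
│  5 │ 15 │ 10 │  6 │     
├────┼────┼────┼────┤     
│ 13 │  9 │ 12 │  4 │     
└────┴────┴────┴────┘     
Moves: 7                  
                          
                          
                          
                          


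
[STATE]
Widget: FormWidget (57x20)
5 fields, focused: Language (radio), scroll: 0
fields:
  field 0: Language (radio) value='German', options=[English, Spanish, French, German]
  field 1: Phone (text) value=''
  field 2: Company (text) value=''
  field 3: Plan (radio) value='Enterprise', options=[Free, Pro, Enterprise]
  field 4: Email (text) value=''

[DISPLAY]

> Language:   ( ) English  ( ) Spanish  ( ) French  (●) G
  Phone:      [                                         ]
  Company:    [                                         ]
  Plan:       ( ) Free  ( ) Pro  (●) Enterprise          
  Email:      [                                         ]
                                                         
                                                         
                                                         
                                                         
                                                         
                                                         
                                                         
                                                         
                                                         
                                                         
                                                         
                                                         
                                                         
                                                         
                                                         


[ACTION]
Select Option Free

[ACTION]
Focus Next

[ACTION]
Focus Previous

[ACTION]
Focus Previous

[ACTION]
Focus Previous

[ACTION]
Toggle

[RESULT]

  Language:   ( ) English  ( ) Spanish  ( ) French  (●) G
  Phone:      [                                         ]
  Company:    [                                         ]
> Plan:       ( ) Free  ( ) Pro  (●) Enterprise          
  Email:      [                                         ]
                                                         
                                                         
                                                         
                                                         
                                                         
                                                         
                                                         
                                                         
                                                         
                                                         
                                                         
                                                         
                                                         
                                                         
                                                         
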